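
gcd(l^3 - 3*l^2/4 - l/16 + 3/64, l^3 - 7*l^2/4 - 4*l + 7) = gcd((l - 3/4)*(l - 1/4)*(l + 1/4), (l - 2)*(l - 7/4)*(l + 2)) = 1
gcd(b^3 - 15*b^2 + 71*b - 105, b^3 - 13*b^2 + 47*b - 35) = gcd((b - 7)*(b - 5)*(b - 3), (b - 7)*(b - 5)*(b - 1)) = b^2 - 12*b + 35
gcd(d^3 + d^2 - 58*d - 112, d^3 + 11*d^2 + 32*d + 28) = d^2 + 9*d + 14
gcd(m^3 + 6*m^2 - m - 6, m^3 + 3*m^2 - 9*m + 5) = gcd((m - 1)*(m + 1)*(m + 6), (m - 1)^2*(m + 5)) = m - 1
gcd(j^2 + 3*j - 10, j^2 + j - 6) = j - 2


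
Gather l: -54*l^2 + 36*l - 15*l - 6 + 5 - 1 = -54*l^2 + 21*l - 2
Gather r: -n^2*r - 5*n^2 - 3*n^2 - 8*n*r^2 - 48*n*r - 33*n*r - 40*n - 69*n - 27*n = -8*n^2 - 8*n*r^2 - 136*n + r*(-n^2 - 81*n)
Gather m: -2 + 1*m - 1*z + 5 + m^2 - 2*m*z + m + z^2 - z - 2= m^2 + m*(2 - 2*z) + z^2 - 2*z + 1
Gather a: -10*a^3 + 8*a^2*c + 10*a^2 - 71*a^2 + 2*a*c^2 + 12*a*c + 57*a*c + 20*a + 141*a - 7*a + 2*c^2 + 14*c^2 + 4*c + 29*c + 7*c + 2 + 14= -10*a^3 + a^2*(8*c - 61) + a*(2*c^2 + 69*c + 154) + 16*c^2 + 40*c + 16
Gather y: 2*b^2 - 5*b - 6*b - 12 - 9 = 2*b^2 - 11*b - 21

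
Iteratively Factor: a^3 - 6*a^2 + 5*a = (a)*(a^2 - 6*a + 5) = a*(a - 1)*(a - 5)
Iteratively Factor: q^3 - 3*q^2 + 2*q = (q)*(q^2 - 3*q + 2) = q*(q - 2)*(q - 1)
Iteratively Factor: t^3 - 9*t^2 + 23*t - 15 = (t - 5)*(t^2 - 4*t + 3) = (t - 5)*(t - 1)*(t - 3)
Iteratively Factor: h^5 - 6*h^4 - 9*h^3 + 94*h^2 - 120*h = (h - 5)*(h^4 - h^3 - 14*h^2 + 24*h) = (h - 5)*(h + 4)*(h^3 - 5*h^2 + 6*h) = (h - 5)*(h - 3)*(h + 4)*(h^2 - 2*h) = (h - 5)*(h - 3)*(h - 2)*(h + 4)*(h)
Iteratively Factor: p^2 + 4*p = (p)*(p + 4)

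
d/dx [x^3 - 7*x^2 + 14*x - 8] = 3*x^2 - 14*x + 14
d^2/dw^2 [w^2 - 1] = 2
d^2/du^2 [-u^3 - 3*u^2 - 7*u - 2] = -6*u - 6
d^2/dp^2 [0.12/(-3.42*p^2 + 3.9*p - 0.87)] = (2.807136*p^2 - 3.20112*p - 0.12*(6.84*p - 3.9)*(13.68*p - 7.8) + 0.714096)/(3.42*p^2 - 3.9*p + 0.87)^3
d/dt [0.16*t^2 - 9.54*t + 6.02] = 0.32*t - 9.54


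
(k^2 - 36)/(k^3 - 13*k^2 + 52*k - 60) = (k + 6)/(k^2 - 7*k + 10)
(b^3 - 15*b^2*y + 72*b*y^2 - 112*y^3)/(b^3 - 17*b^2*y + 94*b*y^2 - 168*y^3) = (-b + 4*y)/(-b + 6*y)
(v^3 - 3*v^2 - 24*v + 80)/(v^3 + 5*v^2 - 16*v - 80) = (v - 4)/(v + 4)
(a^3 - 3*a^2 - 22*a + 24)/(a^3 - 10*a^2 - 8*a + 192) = (a - 1)/(a - 8)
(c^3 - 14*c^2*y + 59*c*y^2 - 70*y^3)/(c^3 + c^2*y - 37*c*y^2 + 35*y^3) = (-c^2 + 9*c*y - 14*y^2)/(-c^2 - 6*c*y + 7*y^2)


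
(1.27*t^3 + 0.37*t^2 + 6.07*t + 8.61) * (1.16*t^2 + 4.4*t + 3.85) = 1.4732*t^5 + 6.0172*t^4 + 13.5587*t^3 + 38.1201*t^2 + 61.2535*t + 33.1485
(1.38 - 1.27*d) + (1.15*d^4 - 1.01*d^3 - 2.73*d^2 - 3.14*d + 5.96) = 1.15*d^4 - 1.01*d^3 - 2.73*d^2 - 4.41*d + 7.34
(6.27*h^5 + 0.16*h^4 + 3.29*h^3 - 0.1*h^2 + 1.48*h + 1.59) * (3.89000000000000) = 24.3903*h^5 + 0.6224*h^4 + 12.7981*h^3 - 0.389*h^2 + 5.7572*h + 6.1851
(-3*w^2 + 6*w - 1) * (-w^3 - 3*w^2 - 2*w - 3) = 3*w^5 + 3*w^4 - 11*w^3 - 16*w + 3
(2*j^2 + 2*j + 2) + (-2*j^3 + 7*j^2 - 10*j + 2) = -2*j^3 + 9*j^2 - 8*j + 4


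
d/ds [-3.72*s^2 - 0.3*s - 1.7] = -7.44*s - 0.3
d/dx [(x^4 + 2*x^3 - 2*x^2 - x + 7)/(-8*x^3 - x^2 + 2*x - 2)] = (-8*x^6 - 2*x^5 - 12*x^4 - 16*x^3 + 151*x^2 + 22*x - 12)/(64*x^6 + 16*x^5 - 31*x^4 + 28*x^3 + 8*x^2 - 8*x + 4)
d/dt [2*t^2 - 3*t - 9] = 4*t - 3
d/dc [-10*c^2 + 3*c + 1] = 3 - 20*c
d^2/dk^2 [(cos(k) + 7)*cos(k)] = -7*cos(k) - 2*cos(2*k)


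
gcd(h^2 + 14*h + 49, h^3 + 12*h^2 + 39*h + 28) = h + 7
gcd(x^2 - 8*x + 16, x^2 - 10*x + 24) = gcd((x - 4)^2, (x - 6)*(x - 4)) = x - 4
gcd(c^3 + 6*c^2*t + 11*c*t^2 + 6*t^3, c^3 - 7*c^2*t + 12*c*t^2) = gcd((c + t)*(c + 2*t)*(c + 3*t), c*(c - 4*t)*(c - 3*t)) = 1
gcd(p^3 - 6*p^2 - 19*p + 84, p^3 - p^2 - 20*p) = p + 4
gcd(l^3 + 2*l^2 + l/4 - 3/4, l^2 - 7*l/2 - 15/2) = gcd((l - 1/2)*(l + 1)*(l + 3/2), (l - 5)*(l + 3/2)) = l + 3/2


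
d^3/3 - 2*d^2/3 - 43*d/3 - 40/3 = (d/3 + 1/3)*(d - 8)*(d + 5)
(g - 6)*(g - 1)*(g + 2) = g^3 - 5*g^2 - 8*g + 12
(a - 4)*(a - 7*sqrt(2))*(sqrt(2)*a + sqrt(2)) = sqrt(2)*a^3 - 14*a^2 - 3*sqrt(2)*a^2 - 4*sqrt(2)*a + 42*a + 56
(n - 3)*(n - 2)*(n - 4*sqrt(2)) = n^3 - 4*sqrt(2)*n^2 - 5*n^2 + 6*n + 20*sqrt(2)*n - 24*sqrt(2)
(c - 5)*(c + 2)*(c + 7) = c^3 + 4*c^2 - 31*c - 70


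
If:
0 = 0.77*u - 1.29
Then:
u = 1.68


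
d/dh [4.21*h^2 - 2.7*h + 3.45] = 8.42*h - 2.7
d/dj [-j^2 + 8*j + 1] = 8 - 2*j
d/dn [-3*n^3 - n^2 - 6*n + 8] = -9*n^2 - 2*n - 6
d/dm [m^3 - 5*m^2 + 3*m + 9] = 3*m^2 - 10*m + 3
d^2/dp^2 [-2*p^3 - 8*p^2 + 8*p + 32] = -12*p - 16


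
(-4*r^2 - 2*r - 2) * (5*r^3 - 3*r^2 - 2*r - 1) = -20*r^5 + 2*r^4 + 4*r^3 + 14*r^2 + 6*r + 2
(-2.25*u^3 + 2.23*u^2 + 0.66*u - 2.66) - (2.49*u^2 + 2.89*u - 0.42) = -2.25*u^3 - 0.26*u^2 - 2.23*u - 2.24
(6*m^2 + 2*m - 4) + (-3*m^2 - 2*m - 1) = 3*m^2 - 5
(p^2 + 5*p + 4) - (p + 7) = p^2 + 4*p - 3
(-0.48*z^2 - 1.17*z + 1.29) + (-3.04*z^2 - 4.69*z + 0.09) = -3.52*z^2 - 5.86*z + 1.38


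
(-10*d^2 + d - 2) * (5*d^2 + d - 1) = -50*d^4 - 5*d^3 + d^2 - 3*d + 2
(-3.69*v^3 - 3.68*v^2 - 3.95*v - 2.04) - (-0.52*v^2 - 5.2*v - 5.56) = -3.69*v^3 - 3.16*v^2 + 1.25*v + 3.52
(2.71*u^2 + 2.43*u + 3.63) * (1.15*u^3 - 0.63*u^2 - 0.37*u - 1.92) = 3.1165*u^5 + 1.0872*u^4 + 1.6409*u^3 - 8.3892*u^2 - 6.0087*u - 6.9696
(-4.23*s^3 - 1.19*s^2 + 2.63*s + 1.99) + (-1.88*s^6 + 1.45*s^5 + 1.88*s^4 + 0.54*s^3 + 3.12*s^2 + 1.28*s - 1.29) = -1.88*s^6 + 1.45*s^5 + 1.88*s^4 - 3.69*s^3 + 1.93*s^2 + 3.91*s + 0.7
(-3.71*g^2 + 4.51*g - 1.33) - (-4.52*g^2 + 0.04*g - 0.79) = 0.81*g^2 + 4.47*g - 0.54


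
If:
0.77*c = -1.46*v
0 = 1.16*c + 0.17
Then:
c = -0.15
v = 0.08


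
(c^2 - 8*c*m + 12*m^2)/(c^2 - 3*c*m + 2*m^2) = (c - 6*m)/(c - m)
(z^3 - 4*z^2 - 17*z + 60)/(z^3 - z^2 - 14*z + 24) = (z - 5)/(z - 2)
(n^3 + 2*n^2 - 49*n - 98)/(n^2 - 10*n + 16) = (n^3 + 2*n^2 - 49*n - 98)/(n^2 - 10*n + 16)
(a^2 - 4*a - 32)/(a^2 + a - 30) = (a^2 - 4*a - 32)/(a^2 + a - 30)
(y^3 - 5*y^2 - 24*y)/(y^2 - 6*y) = (y^2 - 5*y - 24)/(y - 6)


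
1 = 1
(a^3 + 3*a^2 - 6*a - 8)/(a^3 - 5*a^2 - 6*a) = (a^2 + 2*a - 8)/(a*(a - 6))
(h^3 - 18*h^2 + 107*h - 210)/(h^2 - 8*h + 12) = (h^2 - 12*h + 35)/(h - 2)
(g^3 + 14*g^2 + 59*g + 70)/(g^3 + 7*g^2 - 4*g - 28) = (g + 5)/(g - 2)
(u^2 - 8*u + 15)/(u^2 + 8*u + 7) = (u^2 - 8*u + 15)/(u^2 + 8*u + 7)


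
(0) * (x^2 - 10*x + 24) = 0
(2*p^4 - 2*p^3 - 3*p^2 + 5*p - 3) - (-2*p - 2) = 2*p^4 - 2*p^3 - 3*p^2 + 7*p - 1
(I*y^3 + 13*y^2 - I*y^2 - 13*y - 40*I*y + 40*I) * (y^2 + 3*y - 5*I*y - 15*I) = I*y^5 + 18*y^4 + 2*I*y^4 + 36*y^3 - 108*I*y^3 - 254*y^2 - 210*I*y^2 - 400*y + 315*I*y + 600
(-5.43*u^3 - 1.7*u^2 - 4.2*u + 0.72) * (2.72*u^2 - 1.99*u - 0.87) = -14.7696*u^5 + 6.1817*u^4 - 3.3169*u^3 + 11.7954*u^2 + 2.2212*u - 0.6264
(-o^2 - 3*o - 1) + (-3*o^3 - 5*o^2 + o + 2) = -3*o^3 - 6*o^2 - 2*o + 1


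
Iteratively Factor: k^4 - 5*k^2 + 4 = (k + 1)*(k^3 - k^2 - 4*k + 4) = (k - 2)*(k + 1)*(k^2 + k - 2) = (k - 2)*(k - 1)*(k + 1)*(k + 2)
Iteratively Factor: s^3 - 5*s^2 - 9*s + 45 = (s + 3)*(s^2 - 8*s + 15) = (s - 5)*(s + 3)*(s - 3)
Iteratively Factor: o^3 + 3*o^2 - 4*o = (o - 1)*(o^2 + 4*o) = o*(o - 1)*(o + 4)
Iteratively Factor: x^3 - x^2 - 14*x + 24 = (x + 4)*(x^2 - 5*x + 6) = (x - 2)*(x + 4)*(x - 3)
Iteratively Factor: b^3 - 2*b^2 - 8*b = (b - 4)*(b^2 + 2*b) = b*(b - 4)*(b + 2)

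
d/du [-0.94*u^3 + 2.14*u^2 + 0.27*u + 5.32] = -2.82*u^2 + 4.28*u + 0.27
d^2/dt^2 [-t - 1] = 0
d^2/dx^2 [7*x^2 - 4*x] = 14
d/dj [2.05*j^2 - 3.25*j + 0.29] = 4.1*j - 3.25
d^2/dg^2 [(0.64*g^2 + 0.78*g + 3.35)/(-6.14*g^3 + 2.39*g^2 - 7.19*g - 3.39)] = (-48.255488*g^6 - 176.434128*g^5 - 1277.323848*g^4 + 1011.019548*g^3 - 838.447278*g^2 + 725.856042*g - 377.334232)/(231.475544*g^9 - 270.306132*g^8 + 918.397254*g^7 - 263.309231*g^6 + 776.970795*g^5 + 585.372864*g^4 + 233.854847*g^3 + 443.35098*g^2 + 247.884597*g + 38.958219)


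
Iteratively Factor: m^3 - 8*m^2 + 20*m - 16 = (m - 4)*(m^2 - 4*m + 4) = (m - 4)*(m - 2)*(m - 2)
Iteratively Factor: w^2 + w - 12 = (w + 4)*(w - 3)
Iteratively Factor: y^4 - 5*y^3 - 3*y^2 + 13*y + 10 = (y - 2)*(y^3 - 3*y^2 - 9*y - 5) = (y - 2)*(y + 1)*(y^2 - 4*y - 5) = (y - 5)*(y - 2)*(y + 1)*(y + 1)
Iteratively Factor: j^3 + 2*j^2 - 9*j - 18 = (j + 2)*(j^2 - 9) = (j - 3)*(j + 2)*(j + 3)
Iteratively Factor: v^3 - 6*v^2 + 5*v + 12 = (v + 1)*(v^2 - 7*v + 12) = (v - 3)*(v + 1)*(v - 4)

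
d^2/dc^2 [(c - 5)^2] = 2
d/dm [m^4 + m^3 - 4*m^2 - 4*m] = 4*m^3 + 3*m^2 - 8*m - 4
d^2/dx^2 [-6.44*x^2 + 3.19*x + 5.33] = -12.8800000000000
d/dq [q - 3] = 1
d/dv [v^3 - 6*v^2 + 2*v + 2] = 3*v^2 - 12*v + 2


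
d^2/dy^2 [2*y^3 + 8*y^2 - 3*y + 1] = 12*y + 16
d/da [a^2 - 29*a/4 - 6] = 2*a - 29/4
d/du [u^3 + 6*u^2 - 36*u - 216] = 3*u^2 + 12*u - 36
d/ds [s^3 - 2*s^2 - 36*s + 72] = 3*s^2 - 4*s - 36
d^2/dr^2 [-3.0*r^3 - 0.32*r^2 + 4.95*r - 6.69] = -18.0*r - 0.64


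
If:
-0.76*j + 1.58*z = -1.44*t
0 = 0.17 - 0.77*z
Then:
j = 1.89473684210526*t + 0.458988380041012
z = 0.22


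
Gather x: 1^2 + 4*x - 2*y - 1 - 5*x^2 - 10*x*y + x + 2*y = -5*x^2 + x*(5 - 10*y)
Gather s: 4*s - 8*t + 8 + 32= 4*s - 8*t + 40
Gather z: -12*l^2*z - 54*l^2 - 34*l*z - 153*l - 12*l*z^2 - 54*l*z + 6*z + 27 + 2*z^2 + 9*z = -54*l^2 - 153*l + z^2*(2 - 12*l) + z*(-12*l^2 - 88*l + 15) + 27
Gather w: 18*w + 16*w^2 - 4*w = 16*w^2 + 14*w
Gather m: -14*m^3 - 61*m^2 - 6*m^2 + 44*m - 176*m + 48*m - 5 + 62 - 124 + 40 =-14*m^3 - 67*m^2 - 84*m - 27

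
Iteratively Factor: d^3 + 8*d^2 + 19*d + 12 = (d + 1)*(d^2 + 7*d + 12) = (d + 1)*(d + 3)*(d + 4)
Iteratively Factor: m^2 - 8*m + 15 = (m - 3)*(m - 5)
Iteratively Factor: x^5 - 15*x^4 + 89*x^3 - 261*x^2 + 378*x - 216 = (x - 3)*(x^4 - 12*x^3 + 53*x^2 - 102*x + 72) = (x - 3)^2*(x^3 - 9*x^2 + 26*x - 24) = (x - 3)^3*(x^2 - 6*x + 8) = (x - 4)*(x - 3)^3*(x - 2)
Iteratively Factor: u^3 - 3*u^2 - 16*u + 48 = (u - 4)*(u^2 + u - 12) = (u - 4)*(u + 4)*(u - 3)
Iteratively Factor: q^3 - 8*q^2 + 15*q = (q - 3)*(q^2 - 5*q) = q*(q - 3)*(q - 5)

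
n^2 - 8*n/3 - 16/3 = (n - 4)*(n + 4/3)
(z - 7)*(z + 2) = z^2 - 5*z - 14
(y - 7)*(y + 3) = y^2 - 4*y - 21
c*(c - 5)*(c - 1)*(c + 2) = c^4 - 4*c^3 - 7*c^2 + 10*c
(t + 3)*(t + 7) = t^2 + 10*t + 21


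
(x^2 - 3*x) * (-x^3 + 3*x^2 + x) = -x^5 + 6*x^4 - 8*x^3 - 3*x^2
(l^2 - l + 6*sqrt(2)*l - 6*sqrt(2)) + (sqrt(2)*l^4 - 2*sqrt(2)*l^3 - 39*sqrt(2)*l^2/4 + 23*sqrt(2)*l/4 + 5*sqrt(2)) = sqrt(2)*l^4 - 2*sqrt(2)*l^3 - 39*sqrt(2)*l^2/4 + l^2 - l + 47*sqrt(2)*l/4 - sqrt(2)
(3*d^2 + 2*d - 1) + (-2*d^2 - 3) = d^2 + 2*d - 4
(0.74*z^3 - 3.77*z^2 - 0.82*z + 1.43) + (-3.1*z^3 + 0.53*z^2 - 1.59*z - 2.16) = -2.36*z^3 - 3.24*z^2 - 2.41*z - 0.73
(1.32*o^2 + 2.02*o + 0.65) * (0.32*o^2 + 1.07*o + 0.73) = 0.4224*o^4 + 2.0588*o^3 + 3.333*o^2 + 2.1701*o + 0.4745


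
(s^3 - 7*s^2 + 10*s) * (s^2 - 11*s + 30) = s^5 - 18*s^4 + 117*s^3 - 320*s^2 + 300*s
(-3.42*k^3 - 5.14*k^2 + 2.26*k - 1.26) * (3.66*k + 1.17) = -12.5172*k^4 - 22.8138*k^3 + 2.2578*k^2 - 1.9674*k - 1.4742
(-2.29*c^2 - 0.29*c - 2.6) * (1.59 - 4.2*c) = 9.618*c^3 - 2.4231*c^2 + 10.4589*c - 4.134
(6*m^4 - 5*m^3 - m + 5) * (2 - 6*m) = -36*m^5 + 42*m^4 - 10*m^3 + 6*m^2 - 32*m + 10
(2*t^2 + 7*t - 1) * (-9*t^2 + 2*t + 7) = -18*t^4 - 59*t^3 + 37*t^2 + 47*t - 7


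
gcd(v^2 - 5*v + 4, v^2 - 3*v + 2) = v - 1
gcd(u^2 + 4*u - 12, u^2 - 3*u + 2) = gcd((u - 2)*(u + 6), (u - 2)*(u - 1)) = u - 2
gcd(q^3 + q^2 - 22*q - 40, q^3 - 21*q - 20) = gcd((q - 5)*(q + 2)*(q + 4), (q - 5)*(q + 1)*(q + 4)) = q^2 - q - 20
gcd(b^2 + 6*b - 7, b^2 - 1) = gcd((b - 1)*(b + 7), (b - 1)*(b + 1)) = b - 1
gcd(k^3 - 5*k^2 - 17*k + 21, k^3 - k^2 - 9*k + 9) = k^2 + 2*k - 3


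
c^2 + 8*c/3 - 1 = (c - 1/3)*(c + 3)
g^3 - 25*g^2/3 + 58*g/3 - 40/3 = (g - 5)*(g - 2)*(g - 4/3)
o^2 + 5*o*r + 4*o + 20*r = (o + 4)*(o + 5*r)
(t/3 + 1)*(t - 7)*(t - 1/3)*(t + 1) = t^4/3 - 10*t^3/9 - 8*t^2 - 38*t/9 + 7/3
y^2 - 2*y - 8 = (y - 4)*(y + 2)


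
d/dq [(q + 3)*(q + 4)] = 2*q + 7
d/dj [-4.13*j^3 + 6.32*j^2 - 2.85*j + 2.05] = -12.39*j^2 + 12.64*j - 2.85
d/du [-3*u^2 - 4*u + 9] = -6*u - 4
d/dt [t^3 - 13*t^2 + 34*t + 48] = 3*t^2 - 26*t + 34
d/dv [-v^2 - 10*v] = -2*v - 10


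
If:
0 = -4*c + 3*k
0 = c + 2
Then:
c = -2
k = -8/3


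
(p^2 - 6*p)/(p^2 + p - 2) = p*(p - 6)/(p^2 + p - 2)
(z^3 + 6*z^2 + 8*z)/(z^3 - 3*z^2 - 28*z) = (z + 2)/(z - 7)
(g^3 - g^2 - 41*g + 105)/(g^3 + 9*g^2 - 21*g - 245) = (g - 3)/(g + 7)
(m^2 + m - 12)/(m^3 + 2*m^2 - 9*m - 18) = (m + 4)/(m^2 + 5*m + 6)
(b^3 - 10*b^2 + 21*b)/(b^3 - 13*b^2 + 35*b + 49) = b*(b - 3)/(b^2 - 6*b - 7)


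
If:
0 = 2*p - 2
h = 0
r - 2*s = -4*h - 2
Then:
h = 0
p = 1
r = 2*s - 2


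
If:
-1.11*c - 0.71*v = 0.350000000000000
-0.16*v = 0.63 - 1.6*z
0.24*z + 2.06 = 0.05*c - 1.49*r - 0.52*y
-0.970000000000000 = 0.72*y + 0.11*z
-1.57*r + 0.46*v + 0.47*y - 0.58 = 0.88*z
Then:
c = -0.43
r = -0.97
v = 0.17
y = -1.41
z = 0.41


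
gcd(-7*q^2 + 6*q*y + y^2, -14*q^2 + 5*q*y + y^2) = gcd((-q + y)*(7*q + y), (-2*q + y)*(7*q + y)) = 7*q + y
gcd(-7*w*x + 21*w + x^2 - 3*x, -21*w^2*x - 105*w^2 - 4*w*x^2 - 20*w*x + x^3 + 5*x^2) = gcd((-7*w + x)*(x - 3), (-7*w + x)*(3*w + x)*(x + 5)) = -7*w + x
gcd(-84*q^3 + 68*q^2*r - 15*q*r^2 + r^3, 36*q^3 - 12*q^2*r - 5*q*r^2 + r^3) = 12*q^2 - 8*q*r + r^2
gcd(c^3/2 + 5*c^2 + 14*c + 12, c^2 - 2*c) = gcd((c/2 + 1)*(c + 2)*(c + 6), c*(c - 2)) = 1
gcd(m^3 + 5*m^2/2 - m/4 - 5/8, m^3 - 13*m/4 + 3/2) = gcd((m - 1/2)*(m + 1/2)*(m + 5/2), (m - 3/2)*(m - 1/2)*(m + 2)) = m - 1/2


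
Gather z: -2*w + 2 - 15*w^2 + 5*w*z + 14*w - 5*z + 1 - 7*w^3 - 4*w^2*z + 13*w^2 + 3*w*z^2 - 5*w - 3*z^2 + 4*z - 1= -7*w^3 - 2*w^2 + 7*w + z^2*(3*w - 3) + z*(-4*w^2 + 5*w - 1) + 2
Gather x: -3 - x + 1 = -x - 2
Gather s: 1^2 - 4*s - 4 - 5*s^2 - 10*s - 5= -5*s^2 - 14*s - 8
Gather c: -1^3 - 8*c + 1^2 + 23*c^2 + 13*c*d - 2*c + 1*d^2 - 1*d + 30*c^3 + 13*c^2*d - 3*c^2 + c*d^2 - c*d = 30*c^3 + c^2*(13*d + 20) + c*(d^2 + 12*d - 10) + d^2 - d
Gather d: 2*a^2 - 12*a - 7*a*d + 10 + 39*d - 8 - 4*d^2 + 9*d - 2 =2*a^2 - 12*a - 4*d^2 + d*(48 - 7*a)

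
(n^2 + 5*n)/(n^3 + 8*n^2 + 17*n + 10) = n/(n^2 + 3*n + 2)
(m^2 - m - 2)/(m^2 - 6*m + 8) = (m + 1)/(m - 4)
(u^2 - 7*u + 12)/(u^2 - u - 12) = (u - 3)/(u + 3)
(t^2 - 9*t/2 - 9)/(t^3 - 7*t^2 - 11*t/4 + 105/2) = 2*(2*t + 3)/(4*t^2 - 4*t - 35)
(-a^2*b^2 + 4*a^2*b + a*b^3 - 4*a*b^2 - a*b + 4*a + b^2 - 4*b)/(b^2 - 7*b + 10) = (-a^2*b^2 + 4*a^2*b + a*b^3 - 4*a*b^2 - a*b + 4*a + b^2 - 4*b)/(b^2 - 7*b + 10)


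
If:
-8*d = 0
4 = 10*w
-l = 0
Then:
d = 0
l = 0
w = 2/5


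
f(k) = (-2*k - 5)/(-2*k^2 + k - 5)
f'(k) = (-2*k - 5)*(4*k - 1)/(-2*k^2 + k - 5)^2 - 2/(-2*k^2 + k - 5)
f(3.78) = 0.42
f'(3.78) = -0.13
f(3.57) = 0.45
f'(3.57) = -0.15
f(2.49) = 0.67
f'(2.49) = -0.27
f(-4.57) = -0.08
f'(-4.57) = 0.01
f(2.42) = 0.69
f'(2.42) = -0.28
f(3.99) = 0.40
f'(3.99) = -0.12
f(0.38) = 1.17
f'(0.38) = 0.28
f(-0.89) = 0.43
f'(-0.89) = 0.53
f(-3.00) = -0.04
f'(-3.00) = 0.06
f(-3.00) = -0.04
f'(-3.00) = 0.06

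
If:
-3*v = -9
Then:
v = 3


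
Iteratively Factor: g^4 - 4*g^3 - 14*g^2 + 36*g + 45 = (g - 3)*(g^3 - g^2 - 17*g - 15) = (g - 3)*(g + 1)*(g^2 - 2*g - 15) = (g - 5)*(g - 3)*(g + 1)*(g + 3)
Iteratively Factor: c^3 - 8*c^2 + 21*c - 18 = (c - 2)*(c^2 - 6*c + 9) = (c - 3)*(c - 2)*(c - 3)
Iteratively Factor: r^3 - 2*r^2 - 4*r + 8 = (r + 2)*(r^2 - 4*r + 4) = (r - 2)*(r + 2)*(r - 2)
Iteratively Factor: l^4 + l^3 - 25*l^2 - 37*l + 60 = (l + 4)*(l^3 - 3*l^2 - 13*l + 15) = (l - 1)*(l + 4)*(l^2 - 2*l - 15) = (l - 1)*(l + 3)*(l + 4)*(l - 5)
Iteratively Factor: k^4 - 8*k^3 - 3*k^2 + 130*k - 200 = (k + 4)*(k^3 - 12*k^2 + 45*k - 50) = (k - 5)*(k + 4)*(k^2 - 7*k + 10) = (k - 5)^2*(k + 4)*(k - 2)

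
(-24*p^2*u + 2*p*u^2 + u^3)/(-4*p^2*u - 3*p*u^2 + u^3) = (6*p + u)/(p + u)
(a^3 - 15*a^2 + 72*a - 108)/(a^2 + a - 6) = (a^3 - 15*a^2 + 72*a - 108)/(a^2 + a - 6)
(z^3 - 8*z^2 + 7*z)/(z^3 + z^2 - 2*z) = (z - 7)/(z + 2)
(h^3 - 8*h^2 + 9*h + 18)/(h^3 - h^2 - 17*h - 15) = (h^2 - 9*h + 18)/(h^2 - 2*h - 15)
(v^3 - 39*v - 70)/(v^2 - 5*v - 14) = v + 5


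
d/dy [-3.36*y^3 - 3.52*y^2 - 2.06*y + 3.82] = -10.08*y^2 - 7.04*y - 2.06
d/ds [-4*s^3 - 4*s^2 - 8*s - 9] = -12*s^2 - 8*s - 8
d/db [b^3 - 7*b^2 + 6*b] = 3*b^2 - 14*b + 6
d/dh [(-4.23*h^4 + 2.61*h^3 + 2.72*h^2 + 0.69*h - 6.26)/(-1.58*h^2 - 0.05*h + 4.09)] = (13.3668*h^5 - 3.4893*h^4 - 69.4638*h^3 + 32.9789*h^2 + 2.468*h + 2.5091)/(2.4964*h^4 + 0.158*h^3 - 12.9219*h^2 - 0.409*h + 16.7281)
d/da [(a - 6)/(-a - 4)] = -10/(a + 4)^2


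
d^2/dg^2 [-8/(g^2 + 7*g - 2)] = 16*(g^2 + 7*g - (2*g + 7)^2 - 2)/(g^2 + 7*g - 2)^3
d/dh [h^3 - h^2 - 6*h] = 3*h^2 - 2*h - 6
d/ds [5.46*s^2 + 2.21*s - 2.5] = 10.92*s + 2.21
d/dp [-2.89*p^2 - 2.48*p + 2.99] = -5.78*p - 2.48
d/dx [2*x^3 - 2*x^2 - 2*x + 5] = 6*x^2 - 4*x - 2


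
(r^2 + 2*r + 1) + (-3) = r^2 + 2*r - 2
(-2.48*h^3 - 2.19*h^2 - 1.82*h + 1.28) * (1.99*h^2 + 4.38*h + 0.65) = -4.9352*h^5 - 15.2205*h^4 - 14.826*h^3 - 6.8479*h^2 + 4.4234*h + 0.832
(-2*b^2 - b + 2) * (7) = -14*b^2 - 7*b + 14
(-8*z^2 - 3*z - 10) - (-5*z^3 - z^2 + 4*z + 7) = 5*z^3 - 7*z^2 - 7*z - 17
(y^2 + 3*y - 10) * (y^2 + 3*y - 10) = y^4 + 6*y^3 - 11*y^2 - 60*y + 100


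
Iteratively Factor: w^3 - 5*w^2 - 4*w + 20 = (w - 2)*(w^2 - 3*w - 10) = (w - 5)*(w - 2)*(w + 2)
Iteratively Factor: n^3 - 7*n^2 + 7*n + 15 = (n - 5)*(n^2 - 2*n - 3) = (n - 5)*(n + 1)*(n - 3)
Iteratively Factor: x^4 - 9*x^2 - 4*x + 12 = (x + 2)*(x^3 - 2*x^2 - 5*x + 6) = (x - 1)*(x + 2)*(x^2 - x - 6) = (x - 1)*(x + 2)^2*(x - 3)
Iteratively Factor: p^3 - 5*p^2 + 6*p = (p - 3)*(p^2 - 2*p) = p*(p - 3)*(p - 2)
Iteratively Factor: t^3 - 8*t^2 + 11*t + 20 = (t + 1)*(t^2 - 9*t + 20) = (t - 4)*(t + 1)*(t - 5)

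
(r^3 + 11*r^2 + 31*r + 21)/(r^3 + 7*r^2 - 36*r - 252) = (r^2 + 4*r + 3)/(r^2 - 36)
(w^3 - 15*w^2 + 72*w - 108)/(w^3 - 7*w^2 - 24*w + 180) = (w - 3)/(w + 5)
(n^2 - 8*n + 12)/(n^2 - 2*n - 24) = (n - 2)/(n + 4)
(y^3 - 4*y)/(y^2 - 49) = y*(y^2 - 4)/(y^2 - 49)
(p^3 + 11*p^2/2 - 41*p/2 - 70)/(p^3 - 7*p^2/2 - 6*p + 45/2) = (p^2 + 3*p - 28)/(p^2 - 6*p + 9)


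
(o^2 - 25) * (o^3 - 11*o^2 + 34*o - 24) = o^5 - 11*o^4 + 9*o^3 + 251*o^2 - 850*o + 600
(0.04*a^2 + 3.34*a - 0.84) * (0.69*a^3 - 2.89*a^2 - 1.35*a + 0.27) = 0.0276*a^5 + 2.189*a^4 - 10.2862*a^3 - 2.0706*a^2 + 2.0358*a - 0.2268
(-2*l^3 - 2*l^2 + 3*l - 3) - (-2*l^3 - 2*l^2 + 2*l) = l - 3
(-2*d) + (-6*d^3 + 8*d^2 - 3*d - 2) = -6*d^3 + 8*d^2 - 5*d - 2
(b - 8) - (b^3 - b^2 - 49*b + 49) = -b^3 + b^2 + 50*b - 57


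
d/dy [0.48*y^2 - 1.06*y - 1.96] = 0.96*y - 1.06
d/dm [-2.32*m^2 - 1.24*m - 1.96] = -4.64*m - 1.24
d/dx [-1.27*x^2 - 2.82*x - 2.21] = -2.54*x - 2.82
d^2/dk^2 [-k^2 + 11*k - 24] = -2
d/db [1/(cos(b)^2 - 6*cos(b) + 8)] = 2*(cos(b) - 3)*sin(b)/(cos(b)^2 - 6*cos(b) + 8)^2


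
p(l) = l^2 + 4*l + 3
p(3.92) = 34.05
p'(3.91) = 11.82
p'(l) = 2*l + 4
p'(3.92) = 11.84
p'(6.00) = 16.00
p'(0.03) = 4.06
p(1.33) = 10.09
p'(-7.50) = -11.00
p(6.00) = 63.00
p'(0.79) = 5.58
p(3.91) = 33.93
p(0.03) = 3.12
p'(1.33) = 6.66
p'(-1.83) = 0.34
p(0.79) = 6.78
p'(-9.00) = -14.00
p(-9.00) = 48.00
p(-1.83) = -0.97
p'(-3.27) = -2.54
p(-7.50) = 29.25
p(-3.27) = 0.61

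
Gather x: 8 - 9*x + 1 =9 - 9*x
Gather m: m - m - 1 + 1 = 0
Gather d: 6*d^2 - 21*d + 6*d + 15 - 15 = 6*d^2 - 15*d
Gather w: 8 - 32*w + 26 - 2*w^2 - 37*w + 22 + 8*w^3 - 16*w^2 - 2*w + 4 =8*w^3 - 18*w^2 - 71*w + 60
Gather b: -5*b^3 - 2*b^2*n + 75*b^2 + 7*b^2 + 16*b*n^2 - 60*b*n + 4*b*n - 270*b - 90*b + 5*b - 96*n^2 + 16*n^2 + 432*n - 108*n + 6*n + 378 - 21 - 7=-5*b^3 + b^2*(82 - 2*n) + b*(16*n^2 - 56*n - 355) - 80*n^2 + 330*n + 350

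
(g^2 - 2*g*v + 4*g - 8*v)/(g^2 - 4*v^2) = (g + 4)/(g + 2*v)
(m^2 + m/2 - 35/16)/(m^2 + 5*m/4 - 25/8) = (4*m + 7)/(2*(2*m + 5))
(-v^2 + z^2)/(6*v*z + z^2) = (-v^2 + z^2)/(z*(6*v + z))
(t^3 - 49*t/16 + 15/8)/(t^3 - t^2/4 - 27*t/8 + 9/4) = (4*t - 5)/(2*(2*t - 3))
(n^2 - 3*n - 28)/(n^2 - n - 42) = (n + 4)/(n + 6)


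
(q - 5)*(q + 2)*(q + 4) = q^3 + q^2 - 22*q - 40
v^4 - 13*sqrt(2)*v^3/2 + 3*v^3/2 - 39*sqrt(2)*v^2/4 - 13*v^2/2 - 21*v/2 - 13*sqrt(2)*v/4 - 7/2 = (v + 1/2)*(v + 1)*(v - 7*sqrt(2))*(v + sqrt(2)/2)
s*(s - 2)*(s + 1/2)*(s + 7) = s^4 + 11*s^3/2 - 23*s^2/2 - 7*s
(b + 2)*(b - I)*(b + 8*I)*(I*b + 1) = I*b^4 - 6*b^3 + 2*I*b^3 - 12*b^2 + 15*I*b^2 + 8*b + 30*I*b + 16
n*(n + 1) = n^2 + n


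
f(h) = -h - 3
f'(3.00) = -1.00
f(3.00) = -6.00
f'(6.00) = -1.00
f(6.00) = -9.00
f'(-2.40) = -1.00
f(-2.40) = -0.60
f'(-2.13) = -1.00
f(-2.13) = -0.87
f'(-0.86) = -1.00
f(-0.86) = -2.14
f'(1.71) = -1.00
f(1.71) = -4.71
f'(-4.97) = -1.00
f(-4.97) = 1.97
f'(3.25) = -1.00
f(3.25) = -6.25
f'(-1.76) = -1.00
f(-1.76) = -1.24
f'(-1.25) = -1.00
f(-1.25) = -1.75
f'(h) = -1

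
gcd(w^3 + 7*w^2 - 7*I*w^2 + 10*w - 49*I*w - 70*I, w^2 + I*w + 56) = w - 7*I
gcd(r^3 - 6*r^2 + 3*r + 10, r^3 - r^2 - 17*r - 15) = r^2 - 4*r - 5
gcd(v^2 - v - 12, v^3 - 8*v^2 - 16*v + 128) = v - 4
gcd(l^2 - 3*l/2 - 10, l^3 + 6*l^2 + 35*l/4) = l + 5/2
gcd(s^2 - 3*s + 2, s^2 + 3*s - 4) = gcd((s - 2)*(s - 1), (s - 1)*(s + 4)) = s - 1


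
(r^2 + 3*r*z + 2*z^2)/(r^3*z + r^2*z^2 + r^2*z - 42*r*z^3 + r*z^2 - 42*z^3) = (r^2 + 3*r*z + 2*z^2)/(z*(r^3 + r^2*z + r^2 - 42*r*z^2 + r*z - 42*z^2))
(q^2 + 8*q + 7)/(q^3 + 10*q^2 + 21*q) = (q + 1)/(q*(q + 3))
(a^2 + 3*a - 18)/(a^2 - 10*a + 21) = (a + 6)/(a - 7)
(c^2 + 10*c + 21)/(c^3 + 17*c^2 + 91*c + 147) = 1/(c + 7)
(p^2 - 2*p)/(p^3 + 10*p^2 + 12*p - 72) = p/(p^2 + 12*p + 36)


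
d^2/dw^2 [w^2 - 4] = 2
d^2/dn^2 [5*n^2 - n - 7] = 10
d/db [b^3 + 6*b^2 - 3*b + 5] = 3*b^2 + 12*b - 3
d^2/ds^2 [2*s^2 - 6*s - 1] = 4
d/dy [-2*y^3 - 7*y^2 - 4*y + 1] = -6*y^2 - 14*y - 4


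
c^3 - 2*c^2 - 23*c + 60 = (c - 4)*(c - 3)*(c + 5)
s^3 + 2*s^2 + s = s*(s + 1)^2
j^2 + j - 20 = (j - 4)*(j + 5)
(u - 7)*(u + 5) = u^2 - 2*u - 35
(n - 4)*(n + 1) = n^2 - 3*n - 4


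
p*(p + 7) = p^2 + 7*p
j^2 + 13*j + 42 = (j + 6)*(j + 7)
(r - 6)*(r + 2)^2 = r^3 - 2*r^2 - 20*r - 24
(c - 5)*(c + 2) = c^2 - 3*c - 10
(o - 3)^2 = o^2 - 6*o + 9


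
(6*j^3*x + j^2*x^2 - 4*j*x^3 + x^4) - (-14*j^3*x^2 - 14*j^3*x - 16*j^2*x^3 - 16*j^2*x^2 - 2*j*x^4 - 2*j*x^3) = 14*j^3*x^2 + 20*j^3*x + 16*j^2*x^3 + 17*j^2*x^2 + 2*j*x^4 - 2*j*x^3 + x^4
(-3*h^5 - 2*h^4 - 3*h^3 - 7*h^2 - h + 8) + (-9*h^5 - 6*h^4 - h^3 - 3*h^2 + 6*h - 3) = -12*h^5 - 8*h^4 - 4*h^3 - 10*h^2 + 5*h + 5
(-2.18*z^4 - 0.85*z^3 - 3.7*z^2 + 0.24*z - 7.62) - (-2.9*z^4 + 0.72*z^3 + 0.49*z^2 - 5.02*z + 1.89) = 0.72*z^4 - 1.57*z^3 - 4.19*z^2 + 5.26*z - 9.51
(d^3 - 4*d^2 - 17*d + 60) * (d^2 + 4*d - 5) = d^5 - 38*d^3 + 12*d^2 + 325*d - 300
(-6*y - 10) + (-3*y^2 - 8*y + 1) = -3*y^2 - 14*y - 9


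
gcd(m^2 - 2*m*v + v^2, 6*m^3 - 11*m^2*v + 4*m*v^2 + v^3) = m^2 - 2*m*v + v^2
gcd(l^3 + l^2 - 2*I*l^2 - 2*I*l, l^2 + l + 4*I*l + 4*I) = l + 1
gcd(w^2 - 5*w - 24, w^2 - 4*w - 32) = w - 8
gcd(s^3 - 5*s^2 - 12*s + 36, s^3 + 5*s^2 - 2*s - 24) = s^2 + s - 6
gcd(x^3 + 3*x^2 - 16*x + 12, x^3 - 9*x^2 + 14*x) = x - 2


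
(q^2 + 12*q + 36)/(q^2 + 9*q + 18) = (q + 6)/(q + 3)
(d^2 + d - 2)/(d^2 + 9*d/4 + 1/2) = 4*(d - 1)/(4*d + 1)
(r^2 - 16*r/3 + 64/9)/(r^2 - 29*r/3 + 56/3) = (r - 8/3)/(r - 7)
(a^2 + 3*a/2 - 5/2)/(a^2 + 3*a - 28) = (2*a^2 + 3*a - 5)/(2*(a^2 + 3*a - 28))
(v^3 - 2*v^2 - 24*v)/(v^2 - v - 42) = v*(-v^2 + 2*v + 24)/(-v^2 + v + 42)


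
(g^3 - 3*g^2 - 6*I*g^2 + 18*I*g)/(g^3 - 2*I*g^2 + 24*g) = (g - 3)/(g + 4*I)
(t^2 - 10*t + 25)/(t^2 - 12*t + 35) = (t - 5)/(t - 7)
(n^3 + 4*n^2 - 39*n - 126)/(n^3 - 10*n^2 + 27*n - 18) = (n^2 + 10*n + 21)/(n^2 - 4*n + 3)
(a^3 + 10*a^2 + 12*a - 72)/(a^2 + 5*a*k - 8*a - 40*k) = (a^3 + 10*a^2 + 12*a - 72)/(a^2 + 5*a*k - 8*a - 40*k)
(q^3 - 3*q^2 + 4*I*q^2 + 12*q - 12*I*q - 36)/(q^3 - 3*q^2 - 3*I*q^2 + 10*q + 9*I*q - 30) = (q^2 + 4*I*q + 12)/(q^2 - 3*I*q + 10)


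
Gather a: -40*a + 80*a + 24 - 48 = 40*a - 24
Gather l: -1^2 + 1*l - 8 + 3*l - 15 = 4*l - 24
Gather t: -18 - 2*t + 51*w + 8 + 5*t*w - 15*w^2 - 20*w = t*(5*w - 2) - 15*w^2 + 31*w - 10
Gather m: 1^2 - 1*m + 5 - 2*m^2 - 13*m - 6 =-2*m^2 - 14*m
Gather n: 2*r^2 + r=2*r^2 + r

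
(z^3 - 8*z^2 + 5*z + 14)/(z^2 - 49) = (z^2 - z - 2)/(z + 7)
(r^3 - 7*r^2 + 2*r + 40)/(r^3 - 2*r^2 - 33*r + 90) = (r^2 - 2*r - 8)/(r^2 + 3*r - 18)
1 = 1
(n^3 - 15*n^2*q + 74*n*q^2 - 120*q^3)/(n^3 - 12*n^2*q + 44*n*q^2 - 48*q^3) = (-n + 5*q)/(-n + 2*q)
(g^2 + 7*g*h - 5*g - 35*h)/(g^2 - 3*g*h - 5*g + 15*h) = (g + 7*h)/(g - 3*h)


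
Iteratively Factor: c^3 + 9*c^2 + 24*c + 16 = (c + 4)*(c^2 + 5*c + 4) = (c + 1)*(c + 4)*(c + 4)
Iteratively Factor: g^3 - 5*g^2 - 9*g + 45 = (g + 3)*(g^2 - 8*g + 15) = (g - 5)*(g + 3)*(g - 3)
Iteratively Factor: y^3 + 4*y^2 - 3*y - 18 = (y + 3)*(y^2 + y - 6) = (y + 3)^2*(y - 2)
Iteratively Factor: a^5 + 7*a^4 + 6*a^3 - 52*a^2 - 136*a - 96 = (a + 4)*(a^4 + 3*a^3 - 6*a^2 - 28*a - 24) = (a + 2)*(a + 4)*(a^3 + a^2 - 8*a - 12) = (a - 3)*(a + 2)*(a + 4)*(a^2 + 4*a + 4) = (a - 3)*(a + 2)^2*(a + 4)*(a + 2)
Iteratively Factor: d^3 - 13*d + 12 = (d + 4)*(d^2 - 4*d + 3) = (d - 1)*(d + 4)*(d - 3)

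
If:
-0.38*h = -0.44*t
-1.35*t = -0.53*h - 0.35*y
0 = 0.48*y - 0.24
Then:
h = 0.28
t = 0.24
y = 0.50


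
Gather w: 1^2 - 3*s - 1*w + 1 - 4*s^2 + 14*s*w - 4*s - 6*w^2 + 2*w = -4*s^2 - 7*s - 6*w^2 + w*(14*s + 1) + 2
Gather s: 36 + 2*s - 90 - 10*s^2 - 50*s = -10*s^2 - 48*s - 54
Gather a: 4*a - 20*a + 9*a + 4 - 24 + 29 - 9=-7*a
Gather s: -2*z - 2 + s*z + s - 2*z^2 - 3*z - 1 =s*(z + 1) - 2*z^2 - 5*z - 3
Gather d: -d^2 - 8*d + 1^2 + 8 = -d^2 - 8*d + 9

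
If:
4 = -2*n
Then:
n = -2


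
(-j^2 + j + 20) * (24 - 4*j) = 4*j^3 - 28*j^2 - 56*j + 480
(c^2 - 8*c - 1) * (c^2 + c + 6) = c^4 - 7*c^3 - 3*c^2 - 49*c - 6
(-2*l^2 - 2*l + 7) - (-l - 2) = -2*l^2 - l + 9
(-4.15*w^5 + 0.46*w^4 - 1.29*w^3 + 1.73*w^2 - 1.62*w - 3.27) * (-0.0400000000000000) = 0.166*w^5 - 0.0184*w^4 + 0.0516*w^3 - 0.0692*w^2 + 0.0648*w + 0.1308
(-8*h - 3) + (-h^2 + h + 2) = -h^2 - 7*h - 1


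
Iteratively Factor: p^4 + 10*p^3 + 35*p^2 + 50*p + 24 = (p + 3)*(p^3 + 7*p^2 + 14*p + 8) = (p + 2)*(p + 3)*(p^2 + 5*p + 4) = (p + 1)*(p + 2)*(p + 3)*(p + 4)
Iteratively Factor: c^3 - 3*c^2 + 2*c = (c)*(c^2 - 3*c + 2) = c*(c - 2)*(c - 1)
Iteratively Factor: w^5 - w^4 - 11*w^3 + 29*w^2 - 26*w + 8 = (w - 1)*(w^4 - 11*w^2 + 18*w - 8) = (w - 1)^2*(w^3 + w^2 - 10*w + 8) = (w - 2)*(w - 1)^2*(w^2 + 3*w - 4) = (w - 2)*(w - 1)^3*(w + 4)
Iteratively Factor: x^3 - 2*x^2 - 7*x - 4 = (x + 1)*(x^2 - 3*x - 4) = (x - 4)*(x + 1)*(x + 1)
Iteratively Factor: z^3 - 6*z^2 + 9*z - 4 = (z - 1)*(z^2 - 5*z + 4) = (z - 1)^2*(z - 4)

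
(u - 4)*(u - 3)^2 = u^3 - 10*u^2 + 33*u - 36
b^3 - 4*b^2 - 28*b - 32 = (b - 8)*(b + 2)^2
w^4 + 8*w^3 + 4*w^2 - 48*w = w*(w - 2)*(w + 4)*(w + 6)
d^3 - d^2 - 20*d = d*(d - 5)*(d + 4)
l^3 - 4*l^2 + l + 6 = (l - 3)*(l - 2)*(l + 1)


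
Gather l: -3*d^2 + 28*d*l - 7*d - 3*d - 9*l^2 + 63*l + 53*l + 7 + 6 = -3*d^2 - 10*d - 9*l^2 + l*(28*d + 116) + 13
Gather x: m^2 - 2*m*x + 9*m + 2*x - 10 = m^2 + 9*m + x*(2 - 2*m) - 10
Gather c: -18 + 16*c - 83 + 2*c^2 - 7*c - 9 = 2*c^2 + 9*c - 110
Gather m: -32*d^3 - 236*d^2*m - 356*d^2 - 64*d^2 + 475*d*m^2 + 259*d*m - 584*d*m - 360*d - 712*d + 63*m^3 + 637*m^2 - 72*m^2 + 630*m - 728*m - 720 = -32*d^3 - 420*d^2 - 1072*d + 63*m^3 + m^2*(475*d + 565) + m*(-236*d^2 - 325*d - 98) - 720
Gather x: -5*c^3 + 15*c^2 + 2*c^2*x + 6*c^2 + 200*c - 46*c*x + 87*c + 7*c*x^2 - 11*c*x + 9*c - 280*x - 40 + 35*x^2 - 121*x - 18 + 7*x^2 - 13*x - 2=-5*c^3 + 21*c^2 + 296*c + x^2*(7*c + 42) + x*(2*c^2 - 57*c - 414) - 60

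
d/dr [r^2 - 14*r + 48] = 2*r - 14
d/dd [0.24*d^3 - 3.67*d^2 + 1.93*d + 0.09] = 0.72*d^2 - 7.34*d + 1.93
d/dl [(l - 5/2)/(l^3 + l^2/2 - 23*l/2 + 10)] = (-2*l - 3)/(l^4 + 6*l^3 + l^2 - 24*l + 16)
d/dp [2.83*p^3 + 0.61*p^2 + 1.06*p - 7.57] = 8.49*p^2 + 1.22*p + 1.06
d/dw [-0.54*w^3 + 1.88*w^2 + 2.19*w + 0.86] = -1.62*w^2 + 3.76*w + 2.19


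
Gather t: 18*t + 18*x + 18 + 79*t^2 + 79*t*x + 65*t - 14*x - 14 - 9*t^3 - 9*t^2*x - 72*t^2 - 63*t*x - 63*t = -9*t^3 + t^2*(7 - 9*x) + t*(16*x + 20) + 4*x + 4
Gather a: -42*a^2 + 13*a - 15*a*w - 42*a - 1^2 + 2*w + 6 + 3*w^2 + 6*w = -42*a^2 + a*(-15*w - 29) + 3*w^2 + 8*w + 5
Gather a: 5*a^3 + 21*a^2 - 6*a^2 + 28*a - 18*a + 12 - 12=5*a^3 + 15*a^2 + 10*a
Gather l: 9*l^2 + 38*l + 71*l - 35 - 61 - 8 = 9*l^2 + 109*l - 104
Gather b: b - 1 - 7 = b - 8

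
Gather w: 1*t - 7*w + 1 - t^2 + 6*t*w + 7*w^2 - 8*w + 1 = -t^2 + t + 7*w^2 + w*(6*t - 15) + 2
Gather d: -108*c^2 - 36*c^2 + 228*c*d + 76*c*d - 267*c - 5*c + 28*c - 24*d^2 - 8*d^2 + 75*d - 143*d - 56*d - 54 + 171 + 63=-144*c^2 - 244*c - 32*d^2 + d*(304*c - 124) + 180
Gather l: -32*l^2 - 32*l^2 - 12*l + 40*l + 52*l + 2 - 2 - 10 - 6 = -64*l^2 + 80*l - 16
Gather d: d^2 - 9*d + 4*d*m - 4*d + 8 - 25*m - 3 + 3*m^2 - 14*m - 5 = d^2 + d*(4*m - 13) + 3*m^2 - 39*m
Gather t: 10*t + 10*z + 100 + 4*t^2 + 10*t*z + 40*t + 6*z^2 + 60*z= 4*t^2 + t*(10*z + 50) + 6*z^2 + 70*z + 100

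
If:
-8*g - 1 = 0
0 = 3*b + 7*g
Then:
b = 7/24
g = -1/8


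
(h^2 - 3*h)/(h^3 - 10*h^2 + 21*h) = 1/(h - 7)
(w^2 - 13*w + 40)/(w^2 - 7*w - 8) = (w - 5)/(w + 1)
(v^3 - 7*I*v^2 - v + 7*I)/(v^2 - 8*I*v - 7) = (v^2 - 1)/(v - I)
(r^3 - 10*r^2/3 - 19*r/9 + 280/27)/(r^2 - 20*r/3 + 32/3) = (9*r^2 - 6*r - 35)/(9*(r - 4))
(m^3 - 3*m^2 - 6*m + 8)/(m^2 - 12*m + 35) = (m^3 - 3*m^2 - 6*m + 8)/(m^2 - 12*m + 35)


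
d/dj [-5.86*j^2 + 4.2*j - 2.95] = 4.2 - 11.72*j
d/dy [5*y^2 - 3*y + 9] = 10*y - 3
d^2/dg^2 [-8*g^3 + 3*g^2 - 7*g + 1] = 6 - 48*g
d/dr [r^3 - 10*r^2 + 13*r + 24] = 3*r^2 - 20*r + 13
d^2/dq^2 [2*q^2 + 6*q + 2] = 4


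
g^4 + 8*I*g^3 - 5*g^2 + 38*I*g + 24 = (g - I)^2*(g + 4*I)*(g + 6*I)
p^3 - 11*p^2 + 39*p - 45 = (p - 5)*(p - 3)^2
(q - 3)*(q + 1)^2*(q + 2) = q^4 + q^3 - 7*q^2 - 13*q - 6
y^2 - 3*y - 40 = (y - 8)*(y + 5)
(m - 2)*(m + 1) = m^2 - m - 2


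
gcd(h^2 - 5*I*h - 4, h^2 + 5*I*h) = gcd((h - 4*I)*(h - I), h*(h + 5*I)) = 1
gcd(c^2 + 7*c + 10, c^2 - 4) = c + 2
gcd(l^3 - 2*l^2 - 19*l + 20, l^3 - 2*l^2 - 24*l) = l + 4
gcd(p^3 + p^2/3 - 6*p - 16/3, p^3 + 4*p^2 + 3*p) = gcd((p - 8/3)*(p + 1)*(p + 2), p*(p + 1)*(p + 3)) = p + 1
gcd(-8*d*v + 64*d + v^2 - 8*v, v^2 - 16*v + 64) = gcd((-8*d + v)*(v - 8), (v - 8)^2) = v - 8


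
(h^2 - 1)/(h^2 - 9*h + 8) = (h + 1)/(h - 8)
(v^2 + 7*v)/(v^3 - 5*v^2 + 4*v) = (v + 7)/(v^2 - 5*v + 4)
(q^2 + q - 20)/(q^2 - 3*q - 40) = (q - 4)/(q - 8)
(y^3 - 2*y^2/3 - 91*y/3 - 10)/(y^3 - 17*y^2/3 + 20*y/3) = (3*y^3 - 2*y^2 - 91*y - 30)/(y*(3*y^2 - 17*y + 20))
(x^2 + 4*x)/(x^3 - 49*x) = (x + 4)/(x^2 - 49)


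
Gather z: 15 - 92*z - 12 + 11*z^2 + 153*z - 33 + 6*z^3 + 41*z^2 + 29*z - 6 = 6*z^3 + 52*z^2 + 90*z - 36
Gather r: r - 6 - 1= r - 7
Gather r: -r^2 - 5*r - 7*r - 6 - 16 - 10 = -r^2 - 12*r - 32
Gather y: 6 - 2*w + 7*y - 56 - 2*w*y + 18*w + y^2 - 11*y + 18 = 16*w + y^2 + y*(-2*w - 4) - 32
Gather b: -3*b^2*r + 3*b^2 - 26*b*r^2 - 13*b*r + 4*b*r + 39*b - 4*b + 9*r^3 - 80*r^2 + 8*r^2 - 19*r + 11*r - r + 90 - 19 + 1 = b^2*(3 - 3*r) + b*(-26*r^2 - 9*r + 35) + 9*r^3 - 72*r^2 - 9*r + 72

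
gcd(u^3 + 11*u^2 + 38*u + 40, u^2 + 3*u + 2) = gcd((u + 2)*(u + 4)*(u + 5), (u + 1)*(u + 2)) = u + 2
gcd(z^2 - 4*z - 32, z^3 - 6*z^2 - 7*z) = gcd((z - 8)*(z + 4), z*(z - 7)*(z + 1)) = 1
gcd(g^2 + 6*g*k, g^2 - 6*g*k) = g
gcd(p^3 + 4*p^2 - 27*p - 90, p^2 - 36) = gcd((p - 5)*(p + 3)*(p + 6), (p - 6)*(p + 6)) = p + 6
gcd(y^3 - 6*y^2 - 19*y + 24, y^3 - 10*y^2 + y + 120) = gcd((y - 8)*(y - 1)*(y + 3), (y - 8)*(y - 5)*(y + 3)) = y^2 - 5*y - 24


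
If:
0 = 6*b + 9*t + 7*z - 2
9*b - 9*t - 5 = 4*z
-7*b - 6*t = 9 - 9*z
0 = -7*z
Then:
No Solution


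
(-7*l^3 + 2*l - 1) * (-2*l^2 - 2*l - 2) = 14*l^5 + 14*l^4 + 10*l^3 - 2*l^2 - 2*l + 2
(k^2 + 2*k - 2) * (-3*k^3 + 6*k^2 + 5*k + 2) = -3*k^5 + 23*k^3 - 6*k - 4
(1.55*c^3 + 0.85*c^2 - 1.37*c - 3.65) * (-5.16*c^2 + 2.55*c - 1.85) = -7.998*c^5 - 0.4335*c^4 + 6.3692*c^3 + 13.768*c^2 - 6.773*c + 6.7525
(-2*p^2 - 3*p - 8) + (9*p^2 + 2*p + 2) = 7*p^2 - p - 6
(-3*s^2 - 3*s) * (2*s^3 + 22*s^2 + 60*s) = -6*s^5 - 72*s^4 - 246*s^3 - 180*s^2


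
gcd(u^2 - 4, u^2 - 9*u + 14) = u - 2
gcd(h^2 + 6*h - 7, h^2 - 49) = h + 7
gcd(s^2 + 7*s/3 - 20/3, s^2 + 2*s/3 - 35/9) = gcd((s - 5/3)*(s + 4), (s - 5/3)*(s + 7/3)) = s - 5/3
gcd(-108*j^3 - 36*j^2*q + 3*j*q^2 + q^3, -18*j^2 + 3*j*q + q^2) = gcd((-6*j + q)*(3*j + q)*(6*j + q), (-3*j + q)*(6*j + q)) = 6*j + q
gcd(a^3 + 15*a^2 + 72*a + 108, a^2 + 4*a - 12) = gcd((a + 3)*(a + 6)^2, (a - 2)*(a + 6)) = a + 6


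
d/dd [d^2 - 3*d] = 2*d - 3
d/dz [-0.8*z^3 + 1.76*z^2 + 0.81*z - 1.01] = -2.4*z^2 + 3.52*z + 0.81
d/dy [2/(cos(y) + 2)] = 2*sin(y)/(cos(y) + 2)^2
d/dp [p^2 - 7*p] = 2*p - 7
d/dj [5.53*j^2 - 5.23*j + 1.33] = 11.06*j - 5.23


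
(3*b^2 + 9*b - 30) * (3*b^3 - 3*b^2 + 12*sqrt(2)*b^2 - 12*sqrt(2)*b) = 9*b^5 + 18*b^4 + 36*sqrt(2)*b^4 - 117*b^3 + 72*sqrt(2)*b^3 - 468*sqrt(2)*b^2 + 90*b^2 + 360*sqrt(2)*b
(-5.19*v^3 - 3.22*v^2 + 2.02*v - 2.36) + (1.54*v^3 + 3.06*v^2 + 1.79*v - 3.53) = -3.65*v^3 - 0.16*v^2 + 3.81*v - 5.89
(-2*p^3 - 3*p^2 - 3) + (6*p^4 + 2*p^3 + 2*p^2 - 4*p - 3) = 6*p^4 - p^2 - 4*p - 6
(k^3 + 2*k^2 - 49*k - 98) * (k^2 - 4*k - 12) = k^5 - 2*k^4 - 69*k^3 + 74*k^2 + 980*k + 1176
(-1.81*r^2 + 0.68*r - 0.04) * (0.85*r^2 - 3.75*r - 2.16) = -1.5385*r^4 + 7.3655*r^3 + 1.3256*r^2 - 1.3188*r + 0.0864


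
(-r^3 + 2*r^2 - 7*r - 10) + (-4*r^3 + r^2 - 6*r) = -5*r^3 + 3*r^2 - 13*r - 10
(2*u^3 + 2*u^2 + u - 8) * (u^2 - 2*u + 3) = 2*u^5 - 2*u^4 + 3*u^3 - 4*u^2 + 19*u - 24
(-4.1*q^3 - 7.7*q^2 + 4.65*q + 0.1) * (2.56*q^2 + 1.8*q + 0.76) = -10.496*q^5 - 27.092*q^4 - 5.072*q^3 + 2.774*q^2 + 3.714*q + 0.076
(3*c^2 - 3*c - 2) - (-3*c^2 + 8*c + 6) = 6*c^2 - 11*c - 8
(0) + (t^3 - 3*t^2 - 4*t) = t^3 - 3*t^2 - 4*t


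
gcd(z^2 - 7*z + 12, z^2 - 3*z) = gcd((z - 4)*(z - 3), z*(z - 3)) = z - 3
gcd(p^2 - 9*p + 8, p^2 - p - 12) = 1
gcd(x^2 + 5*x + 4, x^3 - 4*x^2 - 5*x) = x + 1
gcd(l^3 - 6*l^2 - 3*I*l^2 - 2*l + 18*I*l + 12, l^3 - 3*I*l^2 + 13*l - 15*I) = l - I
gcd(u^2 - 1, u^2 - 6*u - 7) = u + 1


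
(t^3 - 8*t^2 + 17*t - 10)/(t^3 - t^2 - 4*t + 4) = (t - 5)/(t + 2)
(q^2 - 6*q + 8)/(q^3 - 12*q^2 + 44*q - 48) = 1/(q - 6)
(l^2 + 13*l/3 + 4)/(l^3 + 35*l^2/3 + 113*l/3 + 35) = (3*l + 4)/(3*l^2 + 26*l + 35)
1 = 1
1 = 1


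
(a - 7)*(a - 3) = a^2 - 10*a + 21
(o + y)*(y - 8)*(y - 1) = o*y^2 - 9*o*y + 8*o + y^3 - 9*y^2 + 8*y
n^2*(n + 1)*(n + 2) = n^4 + 3*n^3 + 2*n^2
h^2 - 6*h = h*(h - 6)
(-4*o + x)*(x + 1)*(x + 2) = -4*o*x^2 - 12*o*x - 8*o + x^3 + 3*x^2 + 2*x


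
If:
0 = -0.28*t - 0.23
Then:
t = -0.82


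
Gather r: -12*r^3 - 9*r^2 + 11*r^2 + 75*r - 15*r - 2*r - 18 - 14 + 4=-12*r^3 + 2*r^2 + 58*r - 28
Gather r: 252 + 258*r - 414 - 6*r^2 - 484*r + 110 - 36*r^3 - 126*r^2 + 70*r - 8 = -36*r^3 - 132*r^2 - 156*r - 60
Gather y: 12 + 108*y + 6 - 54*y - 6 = 54*y + 12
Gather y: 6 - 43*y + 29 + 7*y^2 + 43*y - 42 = 7*y^2 - 7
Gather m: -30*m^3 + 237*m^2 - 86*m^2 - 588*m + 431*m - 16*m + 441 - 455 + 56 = -30*m^3 + 151*m^2 - 173*m + 42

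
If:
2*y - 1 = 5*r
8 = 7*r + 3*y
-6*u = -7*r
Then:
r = 13/29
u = 91/174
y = 47/29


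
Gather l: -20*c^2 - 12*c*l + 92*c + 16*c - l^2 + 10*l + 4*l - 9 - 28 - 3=-20*c^2 + 108*c - l^2 + l*(14 - 12*c) - 40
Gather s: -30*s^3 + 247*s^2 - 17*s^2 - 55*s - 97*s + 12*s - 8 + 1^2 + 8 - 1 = -30*s^3 + 230*s^2 - 140*s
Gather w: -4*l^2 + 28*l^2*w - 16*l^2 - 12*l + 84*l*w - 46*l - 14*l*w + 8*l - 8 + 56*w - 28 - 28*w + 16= -20*l^2 - 50*l + w*(28*l^2 + 70*l + 28) - 20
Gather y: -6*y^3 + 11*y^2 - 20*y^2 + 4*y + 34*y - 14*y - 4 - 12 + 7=-6*y^3 - 9*y^2 + 24*y - 9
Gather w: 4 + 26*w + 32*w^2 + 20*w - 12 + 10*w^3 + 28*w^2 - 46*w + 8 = 10*w^3 + 60*w^2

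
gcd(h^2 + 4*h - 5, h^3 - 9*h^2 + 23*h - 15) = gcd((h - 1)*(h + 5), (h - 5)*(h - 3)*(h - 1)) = h - 1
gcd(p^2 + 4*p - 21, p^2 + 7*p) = p + 7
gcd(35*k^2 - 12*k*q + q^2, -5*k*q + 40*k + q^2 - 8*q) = -5*k + q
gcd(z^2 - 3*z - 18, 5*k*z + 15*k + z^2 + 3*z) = z + 3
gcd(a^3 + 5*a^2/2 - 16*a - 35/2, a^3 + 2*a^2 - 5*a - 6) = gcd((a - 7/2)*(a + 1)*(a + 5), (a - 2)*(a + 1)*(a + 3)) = a + 1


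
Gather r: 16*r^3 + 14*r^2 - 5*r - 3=16*r^3 + 14*r^2 - 5*r - 3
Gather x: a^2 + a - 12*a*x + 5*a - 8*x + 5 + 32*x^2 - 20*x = a^2 + 6*a + 32*x^2 + x*(-12*a - 28) + 5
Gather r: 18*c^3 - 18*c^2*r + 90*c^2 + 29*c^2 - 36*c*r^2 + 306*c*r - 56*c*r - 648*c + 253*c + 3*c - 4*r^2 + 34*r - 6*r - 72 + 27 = 18*c^3 + 119*c^2 - 392*c + r^2*(-36*c - 4) + r*(-18*c^2 + 250*c + 28) - 45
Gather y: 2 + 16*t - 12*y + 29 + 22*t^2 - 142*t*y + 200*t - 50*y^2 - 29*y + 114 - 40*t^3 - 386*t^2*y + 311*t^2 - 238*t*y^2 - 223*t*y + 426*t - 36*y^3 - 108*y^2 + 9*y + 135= -40*t^3 + 333*t^2 + 642*t - 36*y^3 + y^2*(-238*t - 158) + y*(-386*t^2 - 365*t - 32) + 280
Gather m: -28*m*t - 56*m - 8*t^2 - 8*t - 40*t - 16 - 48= m*(-28*t - 56) - 8*t^2 - 48*t - 64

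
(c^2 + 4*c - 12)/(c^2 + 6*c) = (c - 2)/c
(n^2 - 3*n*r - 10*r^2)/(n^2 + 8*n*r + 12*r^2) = (n - 5*r)/(n + 6*r)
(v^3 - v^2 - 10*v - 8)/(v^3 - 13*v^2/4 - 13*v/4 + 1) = 4*(v + 2)/(4*v - 1)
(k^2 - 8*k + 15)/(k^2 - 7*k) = (k^2 - 8*k + 15)/(k*(k - 7))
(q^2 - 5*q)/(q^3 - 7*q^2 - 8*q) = (5 - q)/(-q^2 + 7*q + 8)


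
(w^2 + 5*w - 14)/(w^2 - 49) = (w - 2)/(w - 7)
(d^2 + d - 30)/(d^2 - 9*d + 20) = (d + 6)/(d - 4)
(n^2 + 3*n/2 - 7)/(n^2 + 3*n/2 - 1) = (2*n^2 + 3*n - 14)/(2*n^2 + 3*n - 2)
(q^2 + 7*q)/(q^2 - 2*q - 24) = q*(q + 7)/(q^2 - 2*q - 24)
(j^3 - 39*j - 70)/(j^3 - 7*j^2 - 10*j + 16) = (j^2 - 2*j - 35)/(j^2 - 9*j + 8)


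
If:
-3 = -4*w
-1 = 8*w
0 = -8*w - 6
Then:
No Solution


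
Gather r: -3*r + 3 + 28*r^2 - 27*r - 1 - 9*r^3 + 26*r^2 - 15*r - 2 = -9*r^3 + 54*r^2 - 45*r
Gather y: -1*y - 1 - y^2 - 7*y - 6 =-y^2 - 8*y - 7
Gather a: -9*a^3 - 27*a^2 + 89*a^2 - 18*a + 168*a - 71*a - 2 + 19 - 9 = -9*a^3 + 62*a^2 + 79*a + 8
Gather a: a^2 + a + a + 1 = a^2 + 2*a + 1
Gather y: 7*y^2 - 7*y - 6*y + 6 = 7*y^2 - 13*y + 6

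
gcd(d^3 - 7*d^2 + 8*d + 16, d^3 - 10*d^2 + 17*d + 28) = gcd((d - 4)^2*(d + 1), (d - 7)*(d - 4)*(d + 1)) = d^2 - 3*d - 4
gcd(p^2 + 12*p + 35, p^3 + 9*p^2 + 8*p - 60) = p + 5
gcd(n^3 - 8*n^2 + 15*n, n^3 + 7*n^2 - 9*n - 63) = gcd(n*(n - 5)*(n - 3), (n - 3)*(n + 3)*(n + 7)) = n - 3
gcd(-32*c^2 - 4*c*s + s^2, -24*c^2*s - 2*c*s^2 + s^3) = 4*c + s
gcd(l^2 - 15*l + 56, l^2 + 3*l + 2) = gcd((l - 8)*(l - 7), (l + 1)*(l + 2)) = 1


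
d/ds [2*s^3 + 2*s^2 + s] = 6*s^2 + 4*s + 1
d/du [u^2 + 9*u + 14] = 2*u + 9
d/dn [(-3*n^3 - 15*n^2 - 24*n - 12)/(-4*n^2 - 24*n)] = 3*(n^4 + 12*n^3 + 22*n^2 - 8*n - 24)/(4*n^2*(n^2 + 12*n + 36))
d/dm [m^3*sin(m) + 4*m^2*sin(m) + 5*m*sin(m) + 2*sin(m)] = m^3*cos(m) + 3*m^2*sin(m) + 4*m^2*cos(m) + 8*m*sin(m) + 5*m*cos(m) + 5*sin(m) + 2*cos(m)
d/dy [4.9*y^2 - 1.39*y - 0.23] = 9.8*y - 1.39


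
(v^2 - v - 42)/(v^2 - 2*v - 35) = (v + 6)/(v + 5)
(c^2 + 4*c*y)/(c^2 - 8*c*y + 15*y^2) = c*(c + 4*y)/(c^2 - 8*c*y + 15*y^2)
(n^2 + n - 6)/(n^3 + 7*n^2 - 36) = 1/(n + 6)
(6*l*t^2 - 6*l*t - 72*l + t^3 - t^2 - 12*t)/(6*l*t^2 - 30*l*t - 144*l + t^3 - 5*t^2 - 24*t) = (t - 4)/(t - 8)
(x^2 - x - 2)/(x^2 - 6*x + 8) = (x + 1)/(x - 4)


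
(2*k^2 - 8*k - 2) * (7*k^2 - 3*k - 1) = 14*k^4 - 62*k^3 + 8*k^2 + 14*k + 2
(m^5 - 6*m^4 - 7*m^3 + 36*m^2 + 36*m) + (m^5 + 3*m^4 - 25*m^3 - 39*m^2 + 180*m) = 2*m^5 - 3*m^4 - 32*m^3 - 3*m^2 + 216*m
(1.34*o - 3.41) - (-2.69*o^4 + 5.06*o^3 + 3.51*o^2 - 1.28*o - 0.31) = 2.69*o^4 - 5.06*o^3 - 3.51*o^2 + 2.62*o - 3.1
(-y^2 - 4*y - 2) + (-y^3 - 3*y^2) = -y^3 - 4*y^2 - 4*y - 2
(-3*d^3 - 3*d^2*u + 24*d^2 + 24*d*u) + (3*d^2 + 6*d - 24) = -3*d^3 - 3*d^2*u + 27*d^2 + 24*d*u + 6*d - 24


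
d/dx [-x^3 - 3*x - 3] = -3*x^2 - 3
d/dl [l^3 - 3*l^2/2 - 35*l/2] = 3*l^2 - 3*l - 35/2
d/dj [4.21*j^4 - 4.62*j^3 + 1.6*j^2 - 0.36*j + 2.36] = 16.84*j^3 - 13.86*j^2 + 3.2*j - 0.36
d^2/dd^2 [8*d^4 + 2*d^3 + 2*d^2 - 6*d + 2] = 96*d^2 + 12*d + 4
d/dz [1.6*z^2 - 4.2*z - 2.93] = 3.2*z - 4.2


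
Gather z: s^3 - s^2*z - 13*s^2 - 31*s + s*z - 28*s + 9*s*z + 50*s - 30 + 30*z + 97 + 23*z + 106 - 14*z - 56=s^3 - 13*s^2 - 9*s + z*(-s^2 + 10*s + 39) + 117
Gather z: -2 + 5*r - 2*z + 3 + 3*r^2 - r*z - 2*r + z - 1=3*r^2 + 3*r + z*(-r - 1)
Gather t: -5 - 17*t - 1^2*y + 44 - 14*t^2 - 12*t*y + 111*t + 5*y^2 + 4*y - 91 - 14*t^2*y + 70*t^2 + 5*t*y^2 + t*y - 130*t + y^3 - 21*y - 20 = t^2*(56 - 14*y) + t*(5*y^2 - 11*y - 36) + y^3 + 5*y^2 - 18*y - 72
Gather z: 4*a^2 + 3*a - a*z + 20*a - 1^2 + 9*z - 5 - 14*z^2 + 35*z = 4*a^2 + 23*a - 14*z^2 + z*(44 - a) - 6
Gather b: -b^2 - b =-b^2 - b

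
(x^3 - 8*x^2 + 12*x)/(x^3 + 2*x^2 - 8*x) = (x - 6)/(x + 4)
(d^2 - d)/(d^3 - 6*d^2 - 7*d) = (1 - d)/(-d^2 + 6*d + 7)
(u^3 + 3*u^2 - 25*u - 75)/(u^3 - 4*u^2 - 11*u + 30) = (u + 5)/(u - 2)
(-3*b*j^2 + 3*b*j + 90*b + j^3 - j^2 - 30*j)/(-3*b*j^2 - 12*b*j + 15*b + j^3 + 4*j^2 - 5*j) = (j - 6)/(j - 1)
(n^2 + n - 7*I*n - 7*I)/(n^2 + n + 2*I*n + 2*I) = (n - 7*I)/(n + 2*I)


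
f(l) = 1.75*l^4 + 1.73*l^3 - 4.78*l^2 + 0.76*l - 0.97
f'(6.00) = 1642.24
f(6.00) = 2473.19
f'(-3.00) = -112.85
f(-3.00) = 48.77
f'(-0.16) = 2.39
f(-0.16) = -1.22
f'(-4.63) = -538.49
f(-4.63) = 525.53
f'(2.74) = 157.53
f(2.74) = 99.45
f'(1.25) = 10.59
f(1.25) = 0.16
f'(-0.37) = 4.65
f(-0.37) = -1.96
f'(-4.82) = -616.45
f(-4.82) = 635.14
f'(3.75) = 407.04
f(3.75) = 371.96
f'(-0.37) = 4.65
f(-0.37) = -1.96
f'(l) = 7.0*l^3 + 5.19*l^2 - 9.56*l + 0.76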